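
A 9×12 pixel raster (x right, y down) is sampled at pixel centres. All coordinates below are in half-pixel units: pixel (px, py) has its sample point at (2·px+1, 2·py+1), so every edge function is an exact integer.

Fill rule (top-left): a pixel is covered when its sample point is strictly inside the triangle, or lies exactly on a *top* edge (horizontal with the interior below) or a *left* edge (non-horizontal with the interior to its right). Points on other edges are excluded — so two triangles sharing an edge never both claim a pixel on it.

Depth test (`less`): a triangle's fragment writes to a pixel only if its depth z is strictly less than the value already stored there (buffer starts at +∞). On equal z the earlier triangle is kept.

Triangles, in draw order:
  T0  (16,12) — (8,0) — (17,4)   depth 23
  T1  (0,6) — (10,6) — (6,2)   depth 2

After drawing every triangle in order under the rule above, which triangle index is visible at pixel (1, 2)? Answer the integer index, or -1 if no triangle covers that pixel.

T0:
  2·area = 76
  edge (16, 12)→(8, 0): d=(-8,-12) top-left  bias=+0
  edge (8, 0)→(17, 4): d=(9,4) right/bottom  bias=-1
  edge (17, 4)→(16, 12): d=(-1,8) right/bottom  bias=-1
    (4,0)@(9, 1): e=[4,5,67] → #
    (5,0)@(11, 1): e=[28,-3,51] → ·
    (4,1)@(9, 3): e=[-12,23,65] → ·
    (5,1)@(11, 3): e=[12,15,49] → #
    (6,1)@(13, 3): e=[36,7,33] → #
    (7,1)@(15, 3): e=[60,-1,17] → ·
    (5,2)@(11, 5): e=[-4,33,47] → ·
    (6,2)@(13, 5): e=[20,25,31] → #
    (7,2)@(15, 5): e=[44,17,15] → #
    (8,2)@(17, 5): e=[68,9,-1] → ·
    (6,3)@(13, 7): e=[4,43,29] → #
    (8,3)@(17, 7): e=[52,27,-3] → ·
  covered (8 px):
    · · · · # · · · ·
    · · · · · # # · ·
    · · · · · · # # ·
    · · · · · · # # ·
    · · · · · · · # ·
    · · · · · · · · ·
    · · · · · · · · ·
    · · · · · · · · ·
    · · · · · · · · ·
    · · · · · · · · ·
    · · · · · · · · ·
    · · · · · · · · ·
T1:
  2·area = 40  (B↔C swapped to make it positive)
  edge (0, 6)→(6, 2): d=(6,-4) top-left  bias=+0
  edge (6, 2)→(10, 6): d=(4,4) right/bottom  bias=-1
  edge (10, 6)→(0, 6): d=(-10,0) right/bottom  bias=-1
    (2,0)@(5, 1): e=[-10,0,50] → ·  [on edge]
    (2,1)@(5, 3): e=[2,8,30] → #
    (3,1)@(7, 3): e=[10,0,30] → ·  [on edge]
    (1,2)@(3, 5): e=[6,24,10] → #
    (3,2)@(7, 5): e=[22,8,10] → #
    (4,2)@(9, 5): e=[30,0,10] → ·  [on edge]
    (1,3)@(3, 7): e=[18,32,-10] → ·
    (2,3)@(5, 7): e=[26,24,-10] → ·
    (3,3)@(7, 7): e=[34,16,-10] → ·
    (5,3)@(11, 7): e=[50,0,-10] → ·  [on edge]
    (6,4)@(13, 9): e=[70,0,-30] → ·  [on edge]
    (7,5)@(15, 11): e=[90,0,-50] → ·  [on edge]
    (8,6)@(17, 13): e=[110,0,-70] → ·  [on edge]
  covered (4 px):
    · · · · · · · · ·
    · · # · · · · · ·
    · # # # · · · · ·
    · · · · · · · · ·
    · · · · · · · · ·
    · · · · · · · · ·
    · · · · · · · · ·
    · · · · · · · · ·
    · · · · · · · · ·
    · · · · · · · · ·
    · · · · · · · · ·
    · · · · · · · · ·

Z-buffer (winner per pixel, '.' = empty):
  . . . . 0 . . . .
  . . 1 . . 0 0 . .
  . 1 1 1 . . 0 0 .
  . . . . . . 0 0 .
  . . . . . . . 0 .
  . . . . . . . . .
  . . . . . . . . .
  . . . . . . . . .
  . . . . . . . . .
  . . . . . . . . .
  . . . . . . . . .
  . . . . . . . . .

Answer: 1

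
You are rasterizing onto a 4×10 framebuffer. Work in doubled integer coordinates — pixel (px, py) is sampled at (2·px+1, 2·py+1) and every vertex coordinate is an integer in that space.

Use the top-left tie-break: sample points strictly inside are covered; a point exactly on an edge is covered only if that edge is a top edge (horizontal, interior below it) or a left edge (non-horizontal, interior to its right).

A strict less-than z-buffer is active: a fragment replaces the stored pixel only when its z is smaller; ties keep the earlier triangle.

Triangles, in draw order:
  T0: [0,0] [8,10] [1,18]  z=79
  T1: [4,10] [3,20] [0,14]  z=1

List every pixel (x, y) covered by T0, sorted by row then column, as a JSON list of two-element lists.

T0:
  2·area = 134
  edge (0, 0)→(8, 10): d=(8,10) right/bottom  bias=-1
  edge (8, 10)→(1, 18): d=(-7,8) right/bottom  bias=-1
  edge (1, 18)→(0, 0): d=(-1,-18) top-left  bias=+0
    (0,1)@(1, 3): e=[14,105,15] → █
    (1,1)@(3, 3): e=[-6,89,51] → ·
    (0,2)@(1, 5): e=[30,91,13] → █
    (1,2)@(3, 5): e=[10,75,49] → █
    (2,2)@(5, 5): e=[-10,59,85] → ·
    (0,3)@(1, 7): e=[46,77,11] → █
    (2,3)@(5, 7): e=[6,45,83] → █
    (3,3)@(7, 7): e=[-14,29,119] → ·
    (0,4)@(1, 9): e=[62,63,9] → █
    (3,4)@(7, 9): e=[2,15,117] → █
    (0,5)@(1, 11): e=[78,49,7] → █
    (0,6)@(1, 13): e=[94,35,5] → █
  covered (20 px):
    · · · ·
    █ · · ·
    █ █ · ·
    █ █ █ ·
    █ █ █ █
    █ █ █ █
    █ █ █ ·
    █ █ · ·
    █ · · ·
    · · · ·
T1:
  2·area = 36
  edge (4, 10)→(3, 20): d=(-1,10) right/bottom  bias=-1
  edge (3, 20)→(0, 14): d=(-3,-6) top-left  bias=+0
  edge (0, 14)→(4, 10): d=(4,-4) top-left  bias=+0
    (3,3)@(7, 7): e=[-27,63,0] → ·  [on edge]
    (2,4)@(5, 9): e=[-9,45,0] → ·  [on edge]
    (1,5)@(3, 11): e=[9,27,0] → █  [on edge]
    (2,5)@(5, 11): e=[-11,39,8] → ·
    (0,6)@(1, 13): e=[27,9,0] → █  [on edge]
    (2,6)@(5, 13): e=[-13,33,16] → ·
    (0,7)@(1, 15): e=[25,3,8] → █
    (2,7)@(5, 15): e=[-15,27,24] → ·
    (0,8)@(1, 17): e=[23,-3,16] → ·
    (1,8)@(3, 17): e=[3,9,24] → █
    (2,8)@(5, 17): e=[-17,21,32] → ·
    (1,9)@(3, 19): e=[1,3,32] → █
  covered (7 px):
    · · · ·
    · · · ·
    · · · ·
    · · · ·
    · · · ·
    · █ · ·
    █ █ · ·
    █ █ · ·
    · █ · ·
    · █ · ·

Result: [[0,1],[0,2],[1,2],[0,3],[1,3],[2,3],[0,4],[1,4],[2,4],[3,4],[0,5],[1,5],[2,5],[3,5],[0,6],[1,6],[2,6],[0,7],[1,7],[0,8]]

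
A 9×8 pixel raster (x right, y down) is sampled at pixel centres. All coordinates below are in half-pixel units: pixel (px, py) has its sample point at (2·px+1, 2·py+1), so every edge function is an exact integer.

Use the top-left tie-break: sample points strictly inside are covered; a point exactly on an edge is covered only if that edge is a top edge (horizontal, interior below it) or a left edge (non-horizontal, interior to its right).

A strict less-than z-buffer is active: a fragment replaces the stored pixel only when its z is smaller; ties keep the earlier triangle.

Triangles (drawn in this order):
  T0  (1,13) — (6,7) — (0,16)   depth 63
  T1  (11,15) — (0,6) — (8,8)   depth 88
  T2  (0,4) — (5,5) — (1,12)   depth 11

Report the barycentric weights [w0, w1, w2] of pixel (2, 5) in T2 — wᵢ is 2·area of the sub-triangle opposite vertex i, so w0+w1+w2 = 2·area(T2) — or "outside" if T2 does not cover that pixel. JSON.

T0:
  2·area = 9
  edge (1, 13)→(6, 7): d=(5,-6) top-left  bias=+0
  edge (6, 7)→(0, 16): d=(-6,9) right/bottom  bias=-1
  edge (0, 16)→(1, 13): d=(1,-3) top-left  bias=+0
    (2,0)@(5, 1): e=[-36,45,0] → .  [on edge]
    (5,0)@(11, 1): e=[0,-9,18] → .  [on edge]
    (1,3)@(3, 7): e=[-18,27,0] → .  [on edge]
    (1,5)@(3, 11): e=[2,3,4] → X
    (2,5)@(5, 11): e=[14,-15,10] → .
    (0,6)@(1, 13): e=[0,9,0] → X  [on edge]
    (1,6)@(3, 13): e=[12,-9,6] → .
    (0,7)@(1, 15): e=[10,-3,2] → .
  covered (2 px):
    . . . . . . . . .
    . . . . . . . . .
    . . . . . . . . .
    . . . . . . . . .
    . . . . . . . . .
    . X . . . . . . .
    X . . . . . . . .
    . . . . . . . . .
T1:
  2·area = 50
  edge (11, 15)→(0, 6): d=(-11,-9) top-left  bias=+0
  edge (0, 6)→(8, 8): d=(8,2) right/bottom  bias=-1
  edge (8, 8)→(11, 15): d=(3,7) right/bottom  bias=-1
    (2,0)@(5, 1): e=[100,-50,0] → .  [on edge]
    (1,3)@(3, 7): e=[16,2,32] → X
    (2,3)@(5, 7): e=[34,-2,18] → .
    (1,4)@(3, 9): e=[-6,18,38] → .
    (2,4)@(5, 9): e=[12,14,24] → X
    (3,4)@(7, 9): e=[30,10,10] → X
    (4,4)@(9, 9): e=[48,6,-4] → .
    (2,5)@(5, 11): e=[-10,30,30] → .
    (3,5)@(7, 11): e=[8,26,16] → X
    (4,5)@(9, 11): e=[26,22,2] → X
    (5,5)@(11, 11): e=[44,18,-12] → .
    (3,6)@(7, 13): e=[-14,42,22] → .
    (5,7)@(11, 15): e=[0,50,0] → .  [on edge]
  covered (6 px):
    . . . . . . . . .
    . . . . . . . . .
    . . . . . . . . .
    . X . . . . . . .
    . . X X . . . . .
    . . . X X . . . .
    . . . . X . . . .
    . . . . . . . . .
T2:
  2·area = 39
  edge (0, 4)→(5, 5): d=(5,1) right/bottom  bias=-1
  edge (5, 5)→(1, 12): d=(-4,7) right/bottom  bias=-1
  edge (1, 12)→(0, 4): d=(-1,-8) top-left  bias=+0
    (0,2)@(1, 5): e=[4,28,7] → X
    (1,2)@(3, 5): e=[2,14,23] → X
    (2,2)@(5, 5): e=[0,0,39] → .  [on edge]
    (0,3)@(1, 7): e=[14,20,5] → X
    (2,3)@(5, 7): e=[10,-8,37] → .
    (7,3)@(15, 7): e=[0,-78,117] → .  [on edge]
    (0,4)@(1, 9): e=[24,12,3] → X
    (1,4)@(3, 9): e=[22,-2,19] → .
    (0,5)@(1, 11): e=[34,4,1] → X
    (1,5)@(3, 11): e=[32,-10,17] → .
    (0,6)@(1, 13): e=[44,-4,-1] → .
  covered (6 px):
    . . . . . . . . .
    . . . . . . . . .
    X X . . . . . . .
    X X . . . . . . .
    X . . . . . . . .
    X . . . . . . . .
    . . . . . . . . .
    . . . . . . . . .

Final: "outside"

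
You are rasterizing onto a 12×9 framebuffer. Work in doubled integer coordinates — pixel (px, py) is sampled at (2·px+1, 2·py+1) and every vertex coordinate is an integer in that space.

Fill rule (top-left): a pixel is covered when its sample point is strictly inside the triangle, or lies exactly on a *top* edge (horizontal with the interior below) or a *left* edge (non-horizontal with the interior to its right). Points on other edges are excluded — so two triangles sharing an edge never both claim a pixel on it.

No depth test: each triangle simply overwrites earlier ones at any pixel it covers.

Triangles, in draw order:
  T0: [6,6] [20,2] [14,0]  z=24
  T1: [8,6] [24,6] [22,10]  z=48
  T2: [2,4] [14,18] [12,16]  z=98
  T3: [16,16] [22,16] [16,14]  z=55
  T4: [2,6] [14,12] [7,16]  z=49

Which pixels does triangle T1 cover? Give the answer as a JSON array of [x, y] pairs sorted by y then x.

T0:
  2·area = 52  (B↔C swapped to make it positive)
  edge (6, 6)→(14, 0): d=(8,-6) top-left  bias=+0
  edge (14, 0)→(20, 2): d=(6,2) right/bottom  bias=-1
  edge (20, 2)→(6, 6): d=(-14,4) right/bottom  bias=-1
    (6,0)@(13, 1): e=[2,8,42] → X
    (7,0)@(15, 1): e=[14,4,34] → X
    (8,0)@(17, 1): e=[26,0,26] → .  [on edge]
    (5,1)@(11, 3): e=[6,24,22] → X
    (8,1)@(17, 3): e=[42,12,-2] → .
    (11,1)@(23, 3): e=[78,0,-26] → .  [on edge]
    (4,2)@(9, 5): e=[10,40,2] → X
    (5,2)@(11, 5): e=[22,36,-6] → .
    (6,2)@(13, 5): e=[34,32,-14] → .
    (7,2)@(15, 5): e=[46,28,-22] → .
    (4,3)@(9, 7): e=[26,52,-26] → .
  covered (6 px):
    . . . . . . X X . . . .
    . . . . . X X X . . . .
    . . . . X . . . . . . .
    . . . . . . . . . . . .
    . . . . . . . . . . . .
    . . . . . . . . . . . .
    . . . . . . . . . . . .
    . . . . . . . . . . . .
    . . . . . . . . . . . .
T1:
  2·area = 64
  edge (8, 6)→(24, 6): d=(16,0) top-left  bias=+0
  edge (24, 6)→(22, 10): d=(-2,4) right/bottom  bias=-1
  edge (22, 10)→(8, 6): d=(-14,-4) top-left  bias=+0
    (6,3)@(13, 7): e=[16,42,6] → X
    (7,3)@(15, 7): e=[16,34,14] → X
    (8,3)@(17, 7): e=[16,26,22] → X
    (9,3)@(19, 7): e=[16,18,30] → X
    (10,3)@(21, 7): e=[16,10,38] → X
    (11,3)@(23, 7): e=[16,2,46] → X
    (6,4)@(13, 9): e=[48,38,-22] → .
    (7,4)@(15, 9): e=[48,30,-14] → .
    (8,4)@(17, 9): e=[48,22,-6] → .
    (9,4)@(19, 9): e=[48,14,2] → X
    (11,4)@(23, 9): e=[48,-2,18] → .
    (9,5)@(19, 11): e=[80,10,-26] → .
  covered (8 px):
    . . . . . . . . . . . .
    . . . . . . . . . . . .
    . . . . . . . . . . . .
    . . . . . . X X X X X X
    . . . . . . . . . X X .
    . . . . . . . . . . . .
    . . . . . . . . . . . .
    . . . . . . . . . . . .
    . . . . . . . . . . . .
T2:
  2·area = 4
  edge (2, 4)→(14, 18): d=(12,14) right/bottom  bias=-1
  edge (14, 18)→(12, 16): d=(-2,-2) top-left  bias=+0
  edge (12, 16)→(2, 4): d=(-10,-12) top-left  bias=+0
    (0,2)@(1, 5): e=[26,0,-22] → .  [on edge]
    (1,3)@(3, 7): e=[22,0,-18] → .  [on edge]
    (2,4)@(5, 9): e=[18,0,-14] → .  [on edge]
    (3,5)@(7, 11): e=[14,0,-10] → .  [on edge]
    (4,6)@(9, 13): e=[10,0,-6] → .  [on edge]
    (5,7)@(11, 15): e=[6,0,-2] → .  [on edge]
    (6,8)@(13, 17): e=[2,0,2] → X  [on edge]
    (7,8)@(15, 17): e=[-26,4,26] → .
  covered (1 px):
    . . . . . . . . . . . .
    . . . . . . . . . . . .
    . . . . . . . . . . . .
    . . . . . . . . . . . .
    . . . . . . . . . . . .
    . . . . . . . . . . . .
    . . . . . . . . . . . .
    . . . . . . . . . . . .
    . . . . . . X . . . . .
T3:
  2·area = 12  (B↔C swapped to make it positive)
  edge (16, 16)→(16, 14): d=(0,-2) top-left  bias=+0
  edge (16, 14)→(22, 16): d=(6,2) right/bottom  bias=-1
  edge (22, 16)→(16, 16): d=(-6,0) right/bottom  bias=-1
    (0,4)@(1, 9): e=[-30,0,42] → .  [on edge]
    (3,5)@(7, 11): e=[-18,0,30] → .  [on edge]
    (6,6)@(13, 13): e=[-6,0,18] → .  [on edge]
    (8,7)@(17, 15): e=[2,4,6] → X
    (9,7)@(19, 15): e=[6,0,6] → .  [on edge]
    (8,8)@(17, 17): e=[2,16,-6] → .
  covered (1 px):
    . . . . . . . . . . . .
    . . . . . . . . . . . .
    . . . . . . . . . . . .
    . . . . . . . . . . . .
    . . . . . . . . . . . .
    . . . . . . . . . . . .
    . . . . . . . . . . . .
    . . . . . . . . X . . .
    . . . . . . . . . . . .
T4:
  2·area = 90
  edge (2, 6)→(14, 12): d=(12,6) right/bottom  bias=-1
  edge (14, 12)→(7, 16): d=(-7,4) right/bottom  bias=-1
  edge (7, 16)→(2, 6): d=(-5,-10) top-left  bias=+0
    (1,3)@(3, 7): e=[6,79,5] → X
    (2,3)@(5, 7): e=[-6,71,25] → .
    (1,4)@(3, 9): e=[30,65,-5] → .
    (2,4)@(5, 9): e=[18,57,15] → X
    (3,4)@(7, 9): e=[6,49,35] → X
    (4,4)@(9, 9): e=[-6,41,55] → .
    (2,5)@(5, 11): e=[42,43,5] → X
    (4,5)@(9, 11): e=[18,27,45] → X
    (5,5)@(11, 11): e=[6,19,65] → X
    (6,5)@(13, 11): e=[-6,11,85] → .
    (2,6)@(5, 13): e=[66,29,-5] → .
    (3,6)@(7, 13): e=[54,21,15] → X
  covered (11 px):
    . . . . . . . . . . . .
    . . . . . . . . . . . .
    . . . . . . . . . . . .
    . X . . . . . . . . . .
    . . X X . . . . . . . .
    . . X X X X . . . . . .
    . . . X X X . . . . . .
    . . . X . . . . . . . .
    . . . . . . . . . . . .

Result: [[6,3],[7,3],[8,3],[9,3],[10,3],[11,3],[9,4],[10,4]]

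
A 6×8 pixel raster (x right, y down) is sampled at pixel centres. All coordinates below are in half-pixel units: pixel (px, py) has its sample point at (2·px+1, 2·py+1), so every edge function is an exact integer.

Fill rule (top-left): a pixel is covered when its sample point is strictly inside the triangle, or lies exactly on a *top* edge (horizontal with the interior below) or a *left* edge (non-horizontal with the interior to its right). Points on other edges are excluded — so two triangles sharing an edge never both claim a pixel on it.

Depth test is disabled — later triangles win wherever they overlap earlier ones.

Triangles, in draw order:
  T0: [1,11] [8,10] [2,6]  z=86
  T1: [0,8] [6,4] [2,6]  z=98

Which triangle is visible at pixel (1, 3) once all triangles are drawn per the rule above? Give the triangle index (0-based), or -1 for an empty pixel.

T0:
  2·area = 34  (B↔C swapped to make it positive)
  edge (1, 11)→(2, 6): d=(1,-5) top-left  bias=+0
  edge (2, 6)→(8, 10): d=(6,4) right/bottom  bias=-1
  edge (8, 10)→(1, 11): d=(-7,1) right/bottom  bias=-1
    (1,0)@(3, 1): e=[0,-34,68] → .  [on edge]
    (1,3)@(3, 7): e=[6,2,26] → X
    (2,3)@(5, 7): e=[16,-6,24] → .
    (1,4)@(3, 9): e=[8,14,12] → X
    (2,4)@(5, 9): e=[18,6,10] → X
    (3,4)@(7, 9): e=[28,-2,8] → .
    (0,5)@(1, 11): e=[0,34,0] → .  [on edge]
    (1,5)@(3, 11): e=[10,26,-2] → .
    (2,5)@(5, 11): e=[20,18,-4] → .
  covered (3 px):
    . . . . . .
    . . . . . .
    . . . . . .
    . X . . . .
    . X X . . .
    . . . . . .
    . . . . . .
    . . . . . .
T1:
  2·area = 4  (B↔C swapped to make it positive)
  edge (0, 8)→(2, 6): d=(2,-2) top-left  bias=+0
  edge (2, 6)→(6, 4): d=(4,-2) top-left  bias=+0
  edge (6, 4)→(0, 8): d=(-6,4) right/bottom  bias=-1
    (3,0)@(7, 1): e=[0,-10,14] → .  [on edge]
    (2,1)@(5, 3): e=[0,-6,10] → .  [on edge]
    (1,2)@(3, 5): e=[0,-2,6] → .  [on edge]
    (0,3)@(1, 7): e=[0,2,2] → X  [on edge]
    (1,3)@(3, 7): e=[4,6,-6] → .
    (0,4)@(1, 9): e=[4,10,-10] → .
  covered (1 px):
    . . . . . .
    . . . . . .
    . . . . . .
    X . . . . .
    . . . . . .
    . . . . . .
    . . . . . .
    . . . . . .

Z-buffer (winner per pixel, '.' = empty):
  . . . . . .
  . . . . . .
  . . . . . .
  1 0 . . . .
  . 0 0 . . .
  . . . . . .
  . . . . . .
  . . . . . .

Final: 0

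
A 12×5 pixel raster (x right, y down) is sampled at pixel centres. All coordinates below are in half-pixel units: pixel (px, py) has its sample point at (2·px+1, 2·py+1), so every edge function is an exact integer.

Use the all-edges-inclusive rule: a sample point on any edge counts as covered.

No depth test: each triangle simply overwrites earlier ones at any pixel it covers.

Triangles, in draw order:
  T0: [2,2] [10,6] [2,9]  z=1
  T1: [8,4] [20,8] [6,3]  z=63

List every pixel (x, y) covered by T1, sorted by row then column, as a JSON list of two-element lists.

T0:
  2·area = 56
  edge (2, 2)→(10, 6): d=(8,4) inclusive
  edge (10, 6)→(2, 9): d=(-8,3) inclusive
  edge (2, 9)→(2, 2): d=(0,-7) inclusive
    (1,1)@(3, 3): e=[4,45,7] → X
    (2,1)@(5, 3): e=[-4,39,21] → .
    (1,2)@(3, 5): e=[20,29,7] → X
    (2,2)@(5, 5): e=[12,23,21] → X
    (3,2)@(7, 5): e=[4,17,35] → X
    (4,2)@(9, 5): e=[-4,11,49] → .
    (1,3)@(3, 7): e=[36,13,7] → X
    (4,3)@(9, 7): e=[12,-5,49] → .
    (1,4)@(3, 9): e=[52,-3,7] → .
    (2,4)@(5, 9): e=[44,-9,21] → .
    (3,4)@(7, 9): e=[36,-15,35] → .
  covered (7 px):
    . . . . . . . . . . . .
    . X . . . . . . . . . .
    . X X X . . . . . . . .
    . X X X . . . . . . . .
    . . . . . . . . . . . .
T1:
  2·area = 4  (B↔C swapped to make it positive)
  edge (8, 4)→(6, 3): d=(-2,-1) inclusive
  edge (6, 3)→(20, 8): d=(14,5) inclusive
  edge (20, 8)→(8, 4): d=(-12,-4) inclusive
    (2,1)@(5, 3): e=[-1,5,0] → .  [on edge]
    (5,2)@(11, 5): e=[1,3,0] → X  [on edge]
    (6,2)@(13, 5): e=[3,-7,8] → .
    (5,3)@(11, 7): e=[-3,31,-24] → .
    (8,3)@(17, 7): e=[3,1,0] → X  [on edge]
    (9,3)@(19, 7): e=[5,-9,8] → .
    (8,4)@(17, 9): e=[-1,29,-24] → .
    (11,4)@(23, 9): e=[5,-1,0] → .  [on edge]
  covered (2 px):
    . . . . . . . . . . . .
    . . . . . . . . . . . .
    . . . . . X . . . . . .
    . . . . . . . . X . . .
    . . . . . . . . . . . .

Answer: [[5,2],[8,3]]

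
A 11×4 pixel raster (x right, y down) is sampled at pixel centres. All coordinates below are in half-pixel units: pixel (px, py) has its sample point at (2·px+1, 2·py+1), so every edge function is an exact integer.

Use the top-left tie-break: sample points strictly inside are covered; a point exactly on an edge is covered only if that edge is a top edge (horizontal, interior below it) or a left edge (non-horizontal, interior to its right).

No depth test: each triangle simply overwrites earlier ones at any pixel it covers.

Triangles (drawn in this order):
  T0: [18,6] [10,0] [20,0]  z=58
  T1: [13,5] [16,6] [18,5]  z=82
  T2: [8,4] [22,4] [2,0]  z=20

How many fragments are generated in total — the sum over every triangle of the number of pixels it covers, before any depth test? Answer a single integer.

T0:
  2·area = 60
  edge (18, 6)→(10, 0): d=(-8,-6) top-left  bias=+0
  edge (10, 0)→(20, 0): d=(10,0) top-left  bias=+0
  edge (20, 0)→(18, 6): d=(-2,6) right/bottom  bias=-1
    (6,0)@(13, 1): e=[10,10,40] → #
    (7,0)@(15, 1): e=[22,10,28] → #
    (8,0)@(17, 1): e=[34,10,16] → #
    (9,0)@(19, 1): e=[46,10,4] → #
    (10,0)@(21, 1): e=[58,10,-8] → ·
    (6,1)@(13, 3): e=[-6,30,36] → ·
    (7,1)@(15, 3): e=[6,30,24] → #
    (9,1)@(19, 3): e=[30,30,0] → ·  [on edge]
    (7,2)@(15, 5): e=[-10,50,20] → ·
    (8,2)@(17, 5): e=[2,50,8] → #
    (9,2)@(19, 5): e=[14,50,-4] → ·
    (8,3)@(17, 7): e=[-14,70,4] → ·
  covered (7 px):
    · · · · · · # # # # ·
    · · · · · · · # # · ·
    · · · · · · · · # · ·
    · · · · · · · · · · ·
T1:
  2·area = 5  (B↔C swapped to make it positive)
  edge (13, 5)→(18, 5): d=(5,0) top-left  bias=+0
  edge (18, 5)→(16, 6): d=(-2,1) right/bottom  bias=-1
  edge (16, 6)→(13, 5): d=(-3,-1) top-left  bias=+0
    (0,0)@(1, 1): e=[-20,25,0] → ·  [on edge]
    (3,1)@(7, 3): e=[-10,15,0] → ·  [on edge]
    (0,2)@(1, 5): e=[0,17,-12] → ·  [on edge]
    (1,2)@(3, 5): e=[0,15,-10] → ·  [on edge]
    (2,2)@(5, 5): e=[0,13,-8] → ·  [on edge]
    (3,2)@(7, 5): e=[0,11,-6] → ·  [on edge]
    (4,2)@(9, 5): e=[0,9,-4] → ·  [on edge]
    (5,2)@(11, 5): e=[0,7,-2] → ·  [on edge]
    (6,2)@(13, 5): e=[0,5,0] → #  [on edge]
    (7,2)@(15, 5): e=[0,3,2] → #  [on edge]
    (8,2)@(17, 5): e=[0,1,4] → #  [on edge]
    (9,2)@(19, 5): e=[0,-1,6] → ·  [on edge]
    (10,2)@(21, 5): e=[0,-3,8] → ·  [on edge]
    (9,3)@(19, 7): e=[10,-5,0] → ·  [on edge]
  covered (3 px):
    · · · · · · · · · · ·
    · · · · · · · · · · ·
    · · · · · · # # # · ·
    · · · · · · · · · · ·
T2:
  2·area = 56  (B↔C swapped to make it positive)
  edge (8, 4)→(2, 0): d=(-6,-4) top-left  bias=+0
  edge (2, 0)→(22, 4): d=(20,4) right/bottom  bias=-1
  edge (22, 4)→(8, 4): d=(-14,0) right/bottom  bias=-1
    (2,0)@(5, 1): e=[6,8,42] → #
    (3,0)@(7, 1): e=[14,0,42] → ·  [on edge]
    (2,1)@(5, 3): e=[-6,48,14] → ·
    (3,1)@(7, 3): e=[2,40,14] → #
    (4,1)@(9, 3): e=[10,32,14] → #
    (5,1)@(11, 3): e=[18,24,14] → #
    (6,1)@(13, 3): e=[26,16,14] → #
    (7,1)@(15, 3): e=[34,8,14] → #
    (8,1)@(17, 3): e=[42,0,14] → ·  [on edge]
    (3,2)@(7, 5): e=[-10,80,-14] → ·
    (4,2)@(9, 5): e=[-2,72,-14] → ·
    (5,2)@(11, 5): e=[6,64,-14] → ·
  covered (6 px):
    · · # · · · · · · · ·
    · · · # # # # # · · ·
    · · · · · · · · · · ·
    · · · · · · · · · · ·

Result: 16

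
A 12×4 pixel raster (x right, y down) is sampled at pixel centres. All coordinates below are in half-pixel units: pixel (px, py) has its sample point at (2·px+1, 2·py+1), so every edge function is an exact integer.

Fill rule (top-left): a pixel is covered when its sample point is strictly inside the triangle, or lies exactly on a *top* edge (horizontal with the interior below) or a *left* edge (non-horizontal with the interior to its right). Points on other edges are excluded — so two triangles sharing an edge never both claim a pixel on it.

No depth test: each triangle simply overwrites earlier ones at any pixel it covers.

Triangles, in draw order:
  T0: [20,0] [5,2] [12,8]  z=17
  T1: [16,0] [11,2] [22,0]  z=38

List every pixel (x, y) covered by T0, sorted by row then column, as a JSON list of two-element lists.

T0:
  2·area = 104  (B↔C swapped to make it positive)
  edge (20, 0)→(12, 8): d=(-8,8) right/bottom  bias=-1
  edge (12, 8)→(5, 2): d=(-7,-6) top-left  bias=+0
  edge (5, 2)→(20, 0): d=(15,-2) top-left  bias=+0
    (6,0)@(13, 1): e=[48,55,1] → #
    (7,0)@(15, 1): e=[32,67,5] → #
    (8,0)@(17, 1): e=[16,79,9] → #
    (9,0)@(19, 1): e=[0,91,13] → ·  [on edge]
    (3,1)@(7, 3): e=[80,5,19] → #
    (4,1)@(9, 3): e=[64,17,23] → #
    (5,1)@(11, 3): e=[48,29,27] → #
    (8,1)@(17, 3): e=[0,65,39] → ·  [on edge]
    (3,2)@(7, 5): e=[64,-9,49] → ·
    (4,2)@(9, 5): e=[48,3,53] → #
    (7,2)@(15, 5): e=[0,39,65] → ·  [on edge]
    (4,3)@(9, 7): e=[32,-11,83] → ·
    (6,3)@(13, 7): e=[0,13,91] → ·  [on edge]
  covered (12 px):
    · · · · · · # # # · · ·
    · · · # # # # # · · · ·
    · · · · # # # · · · · ·
    · · · · · # · · · · · ·
T1:
  2·area = 12  (B↔C swapped to make it positive)
  edge (16, 0)→(22, 0): d=(6,0) top-left  bias=+0
  edge (22, 0)→(11, 2): d=(-11,2) right/bottom  bias=-1
  edge (11, 2)→(16, 0): d=(5,-2) top-left  bias=+0
    (7,0)@(15, 1): e=[6,3,3] → #
    (8,0)@(17, 1): e=[6,-1,7] → ·
    (7,1)@(15, 3): e=[18,-19,13] → ·
  covered (1 px):
    · · · · · · · # · · · ·
    · · · · · · · · · · · ·
    · · · · · · · · · · · ·
    · · · · · · · · · · · ·

Final: [[6,0],[7,0],[8,0],[3,1],[4,1],[5,1],[6,1],[7,1],[4,2],[5,2],[6,2],[5,3]]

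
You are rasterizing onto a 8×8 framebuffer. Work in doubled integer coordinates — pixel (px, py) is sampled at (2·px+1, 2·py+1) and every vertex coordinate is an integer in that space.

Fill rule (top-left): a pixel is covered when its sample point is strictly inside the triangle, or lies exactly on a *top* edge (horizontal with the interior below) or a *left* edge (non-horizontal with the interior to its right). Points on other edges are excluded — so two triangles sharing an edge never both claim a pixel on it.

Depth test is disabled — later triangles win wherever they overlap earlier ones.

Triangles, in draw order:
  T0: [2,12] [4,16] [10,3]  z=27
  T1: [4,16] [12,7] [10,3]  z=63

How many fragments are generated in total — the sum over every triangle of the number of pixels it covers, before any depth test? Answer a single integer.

T0:
  2·area = 50  (B↔C swapped to make it positive)
  edge (2, 12)→(10, 3): d=(8,-9) top-left  bias=+0
  edge (10, 3)→(4, 16): d=(-6,13) right/bottom  bias=-1
  edge (4, 16)→(2, 12): d=(-2,-4) top-left  bias=+0
    (4,2)@(9, 5): e=[7,1,42] → #
    (5,2)@(11, 5): e=[25,-25,50] → ·
    (3,3)@(7, 7): e=[5,15,30] → #
    (4,3)@(9, 7): e=[23,-11,38] → ·
    (2,4)@(5, 9): e=[3,29,18] → #
    (4,4)@(9, 9): e=[39,-23,34] → ·
    (1,5)@(3, 11): e=[1,43,6] → #
    (3,5)@(7, 11): e=[37,-9,22] → ·
    (1,6)@(3, 13): e=[17,31,2] → #
    (3,6)@(7, 13): e=[53,-21,18] → ·
    (1,7)@(3, 15): e=[33,19,-2] → ·
    (2,7)@(5, 15): e=[51,-7,6] → ·
  covered (8 px):
    · · · · · · · ·
    · · · · · · · ·
    · · · · # · · ·
    · · · # · · · ·
    · · # # · · · ·
    · # # · · · · ·
    · # # · · · · ·
    · · · · · · · ·
T1:
  2·area = 50  (B↔C swapped to make it positive)
  edge (4, 16)→(10, 3): d=(6,-13) top-left  bias=+0
  edge (10, 3)→(12, 7): d=(2,4) right/bottom  bias=-1
  edge (12, 7)→(4, 16): d=(-8,9) right/bottom  bias=-1
    (4,0)@(9, 1): e=[-25,0,75] → ·  [on edge]
    (5,2)@(11, 5): e=[25,0,25] → ·  [on edge]
    (4,3)@(9, 7): e=[11,12,27] → #
    (5,3)@(11, 7): e=[37,4,9] → #
    (6,3)@(13, 7): e=[63,-4,-9] → ·
    (4,4)@(9, 9): e=[23,16,11] → #
    (5,4)@(11, 9): e=[49,8,-7] → ·
    (6,4)@(13, 9): e=[75,0,-25] → ·  [on edge]
    (3,5)@(7, 11): e=[9,28,13] → #
    (4,5)@(9, 11): e=[35,20,-5] → ·
    (3,6)@(7, 13): e=[21,32,-3] → ·
    (7,6)@(15, 13): e=[125,0,-75] → ·  [on edge]
  covered (4 px):
    · · · · · · · ·
    · · · · · · · ·
    · · · · · · · ·
    · · · · # # · ·
    · · · · # · · ·
    · · · # · · · ·
    · · · · · · · ·
    · · · · · · · ·

Answer: 12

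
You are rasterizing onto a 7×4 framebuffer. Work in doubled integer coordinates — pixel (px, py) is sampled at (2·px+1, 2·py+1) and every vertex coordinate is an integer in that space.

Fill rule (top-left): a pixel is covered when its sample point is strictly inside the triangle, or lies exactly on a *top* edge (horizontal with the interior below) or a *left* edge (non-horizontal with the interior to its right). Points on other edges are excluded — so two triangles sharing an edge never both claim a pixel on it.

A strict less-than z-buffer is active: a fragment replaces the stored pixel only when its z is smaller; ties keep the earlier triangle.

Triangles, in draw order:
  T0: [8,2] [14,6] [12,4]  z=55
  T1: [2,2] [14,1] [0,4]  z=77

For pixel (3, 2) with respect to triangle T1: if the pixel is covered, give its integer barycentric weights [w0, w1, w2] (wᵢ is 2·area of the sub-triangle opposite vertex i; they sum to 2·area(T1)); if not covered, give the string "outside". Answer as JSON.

T0:
  2·area = 4  (B↔C swapped to make it positive)
  edge (8, 2)→(12, 4): d=(4,2) right/bottom  bias=-1
  edge (12, 4)→(14, 6): d=(2,2) right/bottom  bias=-1
  edge (14, 6)→(8, 2): d=(-6,-4) top-left  bias=+0
    (4,0)@(9, 1): e=[-6,0,10] → ·  [on edge]
    (5,1)@(11, 3): e=[-2,0,6] → ·  [on edge]
    (6,2)@(13, 5): e=[2,0,2] → ·  [on edge]
  covered (0 px):
    · · · · · · ·
    · · · · · · ·
    · · · · · · ·
    · · · · · · ·
T1:
  2·area = 22
  edge (2, 2)→(14, 1): d=(12,-1) top-left  bias=+0
  edge (14, 1)→(0, 4): d=(-14,3) right/bottom  bias=-1
  edge (0, 4)→(2, 2): d=(2,-2) top-left  bias=+0
    (1,0)@(3, 1): e=[-11,33,0] → ·  [on edge]
    (0,1)@(1, 3): e=[11,11,0] → #  [on edge]
    (1,1)@(3, 3): e=[13,5,4] → #
    (2,1)@(5, 3): e=[15,-1,8] → ·
    (0,2)@(1, 5): e=[35,-17,4] → ·
    (1,2)@(3, 5): e=[37,-23,8] → ·
  covered (2 px):
    · · · · · · ·
    # # · · · · ·
    · · · · · · ·
    · · · · · · ·

Answer: "outside"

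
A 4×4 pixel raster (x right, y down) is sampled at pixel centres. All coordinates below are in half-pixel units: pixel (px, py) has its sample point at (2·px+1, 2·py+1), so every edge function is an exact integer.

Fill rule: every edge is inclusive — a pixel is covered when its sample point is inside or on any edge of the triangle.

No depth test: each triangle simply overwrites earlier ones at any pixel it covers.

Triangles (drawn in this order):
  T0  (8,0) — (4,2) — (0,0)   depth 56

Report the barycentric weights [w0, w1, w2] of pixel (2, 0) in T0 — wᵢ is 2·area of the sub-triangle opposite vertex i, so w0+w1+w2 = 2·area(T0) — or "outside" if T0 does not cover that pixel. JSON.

T0:
  2·area = 16
  edge (8, 0)→(4, 2): d=(-4,2) inclusive
  edge (4, 2)→(0, 0): d=(-4,-2) inclusive
  edge (0, 0)→(8, 0): d=(8,0) inclusive
    (1,0)@(3, 1): e=[6,2,8] → █
    (2,0)@(5, 1): e=[2,6,8] → █
    (3,0)@(7, 1): e=[-2,10,8] → ·
    (1,1)@(3, 3): e=[-2,-6,24] → ·
    (2,1)@(5, 3): e=[-6,-2,24] → ·
  covered (2 px):
    · █ █ ·
    · · · ·
    · · · ·
    · · · ·

Result: [6,8,2]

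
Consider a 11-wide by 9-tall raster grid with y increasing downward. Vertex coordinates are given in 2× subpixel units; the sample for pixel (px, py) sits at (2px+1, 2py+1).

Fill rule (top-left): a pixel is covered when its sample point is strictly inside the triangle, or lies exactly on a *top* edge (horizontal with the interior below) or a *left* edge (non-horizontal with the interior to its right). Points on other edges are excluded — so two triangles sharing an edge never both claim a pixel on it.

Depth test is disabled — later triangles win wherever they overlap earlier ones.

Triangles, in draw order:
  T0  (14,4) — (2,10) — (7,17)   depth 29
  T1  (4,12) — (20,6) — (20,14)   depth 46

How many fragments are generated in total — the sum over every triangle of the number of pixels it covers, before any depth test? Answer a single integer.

T0:
  2·area = 114  (B↔C swapped to make it positive)
  edge (14, 4)→(7, 17): d=(-7,13) right/bottom  bias=-1
  edge (7, 17)→(2, 10): d=(-5,-7) top-left  bias=+0
  edge (2, 10)→(14, 4): d=(12,-6) top-left  bias=+0
    (6,2)@(13, 5): e=[6,102,6] → #
    (7,2)@(15, 5): e=[-20,116,18] → ·
    (4,3)@(9, 7): e=[44,64,6] → #
    (5,3)@(11, 7): e=[18,78,18] → #
    (6,3)@(13, 7): e=[-8,92,30] → ·
    (2,4)@(5, 9): e=[82,26,6] → #
    (3,4)@(7, 9): e=[56,40,18] → #
    (6,4)@(13, 9): e=[-22,82,54] → ·
    (1,5)@(3, 11): e=[94,2,18] → #
    (5,5)@(11, 11): e=[-10,58,66] → ·
    (1,6)@(3, 13): e=[80,-8,42] → ·
    (2,6)@(5, 13): e=[54,6,54] → #
    (3,8)@(7, 17): e=[0,0,114] → ·  [on edge]
  covered (15 px):
    · · · · · · · · · · ·
    · · · · · · · · · · ·
    · · · · · · # · · · ·
    · · · · # # · · · · ·
    · · # # # # · · · · ·
    · # # # # · · · · · ·
    · · # # # · · · · · ·
    · · · # · · · · · · ·
    · · · · · · · · · · ·
T1:
  2·area = 128
  edge (4, 12)→(20, 6): d=(16,-6) top-left  bias=+0
  edge (20, 6)→(20, 14): d=(0,8) right/bottom  bias=-1
  edge (20, 14)→(4, 12): d=(-16,-2) top-left  bias=+0
    (9,3)@(19, 7): e=[10,8,110] → #
    (10,3)@(21, 7): e=[22,-8,114] → ·
    (6,4)@(13, 9): e=[6,56,66] → #
    (7,4)@(15, 9): e=[18,40,70] → #
    (8,4)@(17, 9): e=[30,24,74] → #
    (10,4)@(21, 9): e=[54,-8,82] → ·
    (3,5)@(7, 11): e=[2,104,22] → #
    (4,5)@(9, 11): e=[14,88,26] → #
    (5,5)@(11, 11): e=[26,72,30] → #
    (10,5)@(21, 11): e=[86,-8,50] → ·
    (3,6)@(7, 13): e=[34,104,-10] → ·
    (4,6)@(9, 13): e=[46,88,-6] → ·
  covered (16 px):
    · · · · · · · · · · ·
    · · · · · · · · · · ·
    · · · · · · · · · · ·
    · · · · · · · · · # ·
    · · · · · · # # # # ·
    · · · # # # # # # # ·
    · · · · · · # # # # ·
    · · · · · · · · · · ·
    · · · · · · · · · · ·

Result: 31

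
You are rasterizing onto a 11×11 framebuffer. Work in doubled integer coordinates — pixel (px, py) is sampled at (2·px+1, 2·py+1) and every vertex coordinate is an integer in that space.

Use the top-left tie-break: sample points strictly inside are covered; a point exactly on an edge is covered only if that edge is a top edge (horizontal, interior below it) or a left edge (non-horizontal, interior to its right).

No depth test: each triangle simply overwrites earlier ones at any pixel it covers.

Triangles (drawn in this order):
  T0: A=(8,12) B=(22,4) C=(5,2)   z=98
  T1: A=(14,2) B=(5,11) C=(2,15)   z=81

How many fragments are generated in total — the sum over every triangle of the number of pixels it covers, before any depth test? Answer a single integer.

T0:
  2·area = 164  (B↔C swapped to make it positive)
  edge (8, 12)→(5, 2): d=(-3,-10) top-left  bias=+0
  edge (5, 2)→(22, 4): d=(17,2) right/bottom  bias=-1
  edge (22, 4)→(8, 12): d=(-14,8) right/bottom  bias=-1
    (3,1)@(7, 3): e=[17,13,134] → X
    (4,1)@(9, 3): e=[37,9,118] → X
    (5,1)@(11, 3): e=[57,5,102] → X
    (6,1)@(13, 3): e=[77,1,86] → X
    (7,1)@(15, 3): e=[97,-3,70] → .
    (3,2)@(7, 5): e=[11,47,106] → X
    (7,2)@(15, 5): e=[91,31,42] → X
    (8,2)@(17, 5): e=[111,27,26] → X
    (9,2)@(19, 5): e=[131,23,10] → X
    (10,2)@(21, 5): e=[151,19,-6] → .
    (3,3)@(7, 7): e=[5,81,78] → X
    (8,3)@(17, 7): e=[105,61,-2] → .
  covered (20 px):
    . . . . . . . . . . .
    . . . X X X X . . . .
    . . . X X X X X X X .
    . . . X X X X X . . .
    . . . . X X X . . . .
    . . . . X . . . . . .
    . . . . . . . . . . .
    . . . . . . . . . . .
    . . . . . . . . . . .
    . . . . . . . . . . .
    . . . . . . . . . . .
T1:
  2·area = 9  (B↔C swapped to make it positive)
  edge (14, 2)→(2, 15): d=(-12,13) right/bottom  bias=-1
  edge (2, 15)→(5, 11): d=(3,-4) top-left  bias=+0
  edge (5, 11)→(14, 2): d=(9,-9) top-left  bias=+0
    (7,0)@(15, 1): e=[-1,10,0] → .  [on edge]
    (5,1)@(11, 3): e=[27,0,-18] → .  [on edge]
    (6,1)@(13, 3): e=[1,8,0] → X  [on edge]
    (7,1)@(15, 3): e=[-25,16,18] → .
    (5,2)@(11, 5): e=[3,6,0] → X  [on edge]
    (6,2)@(13, 5): e=[-23,14,18] → .
    (4,3)@(9, 7): e=[5,4,0] → X  [on edge]
    (5,3)@(11, 7): e=[-21,12,18] → .
    (3,4)@(7, 9): e=[7,2,0] → X  [on edge]
    (4,4)@(9, 9): e=[-19,10,18] → .
    (2,5)@(5, 11): e=[9,0,0] → X  [on edge]
    (3,5)@(7, 11): e=[-17,8,18] → .
    (1,6)@(3, 13): e=[11,-2,0] → .  [on edge]
    (0,7)@(1, 15): e=[13,-4,0] → .  [on edge]
  covered (5 px):
    . . . . . . . . . . .
    . . . . . . X . . . .
    . . . . . X . . . . .
    . . . . X . . . . . .
    . . . X . . . . . . .
    . . X . . . . . . . .
    . . . . . . . . . . .
    . . . . . . . . . . .
    . . . . . . . . . . .
    . . . . . . . . . . .
    . . . . . . . . . . .

Final: 25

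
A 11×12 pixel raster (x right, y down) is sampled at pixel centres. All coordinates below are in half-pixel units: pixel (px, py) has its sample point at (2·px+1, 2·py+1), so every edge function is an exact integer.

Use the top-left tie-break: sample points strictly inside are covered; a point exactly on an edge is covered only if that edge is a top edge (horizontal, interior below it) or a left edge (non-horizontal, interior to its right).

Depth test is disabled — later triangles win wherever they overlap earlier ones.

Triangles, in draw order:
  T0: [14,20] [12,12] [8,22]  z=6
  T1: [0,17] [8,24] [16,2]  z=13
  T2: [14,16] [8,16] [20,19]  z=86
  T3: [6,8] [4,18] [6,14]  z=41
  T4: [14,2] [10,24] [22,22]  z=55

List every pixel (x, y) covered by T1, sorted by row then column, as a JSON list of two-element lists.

T0:
  2·area = 52  (B↔C swapped to make it positive)
  edge (14, 20)→(8, 22): d=(-6,2) right/bottom  bias=-1
  edge (8, 22)→(12, 12): d=(4,-10) top-left  bias=+0
  edge (12, 12)→(14, 20): d=(2,8) right/bottom  bias=-1
    (5,7)@(11, 15): e=[36,2,14] → █
    (6,7)@(13, 15): e=[32,22,-2] → ·
    (5,8)@(11, 17): e=[24,10,18] → █
    (6,8)@(13, 17): e=[20,30,2] → █
    (7,8)@(15, 17): e=[16,50,-14] → ·
    (5,9)@(11, 19): e=[12,18,22] → █
    (7,9)@(15, 19): e=[4,58,-10] → ·
    (8,9)@(17, 19): e=[0,78,-26] → ·  [on edge]
    (4,10)@(9, 21): e=[4,6,42] → █
    (5,10)@(11, 21): e=[0,26,26] → ·  [on edge]
    (6,10)@(13, 21): e=[-4,46,10] → ·
    (2,11)@(5, 23): e=[0,-26,78] → ·  [on edge]
  covered (6 px):
    · · · · · · · · · · ·
    · · · · · · · · · · ·
    · · · · · · · · · · ·
    · · · · · · · · · · ·
    · · · · · · · · · · ·
    · · · · · · · · · · ·
    · · · · · · · · · · ·
    · · · · · █ · · · · ·
    · · · · · █ █ · · · ·
    · · · · · █ █ · · · ·
    · · · · █ · · · · · ·
    · · · · · · · · · · ·
T1:
  2·area = 232  (B↔C swapped to make it positive)
  edge (0, 17)→(16, 2): d=(16,-15) top-left  bias=+0
  edge (16, 2)→(8, 24): d=(-8,22) right/bottom  bias=-1
  edge (8, 24)→(0, 17): d=(-8,-7) top-left  bias=+0
    (7,1)@(15, 3): e=[1,14,217] → █
    (8,1)@(17, 3): e=[31,-30,231] → ·
    (6,2)@(13, 5): e=[3,42,187] → █
    (7,2)@(15, 5): e=[33,-2,201] → ·
    (5,3)@(11, 7): e=[5,70,157] → █
    (7,3)@(15, 7): e=[65,-18,185] → ·
    (4,4)@(9, 9): e=[7,98,127] → █
    (7,4)@(15, 9): e=[97,-34,169] → ·
    (3,5)@(7, 11): e=[9,126,97] → █
    (6,5)@(13, 11): e=[99,-6,139] → ·
    (2,6)@(5, 13): e=[11,154,67] → █
    (6,6)@(13, 13): e=[131,-22,123] → ·
  covered (32 px):
    · · · · · · · · · · ·
    · · · · · · · █ · · ·
    · · · · · · █ · · · ·
    · · · · · █ █ · · · ·
    · · · · █ █ █ · · · ·
    · · · █ █ █ · · · · ·
    · · █ █ █ █ · · · · ·
    · █ █ █ █ █ · · · · ·
    █ █ █ █ █ · · · · · ·
    · █ █ █ █ · · · · · ·
    · · █ █ █ · · · · · ·
    · · · █ · · · · · · ·
T2:
  2·area = 18  (B↔C swapped to make it positive)
  edge (14, 16)→(20, 19): d=(6,3) right/bottom  bias=-1
  edge (20, 19)→(8, 16): d=(-12,-3) top-left  bias=+0
  edge (8, 16)→(14, 16): d=(6,0) top-left  bias=+0
    (6,8)@(13, 17): e=[9,3,6] → █
    (7,8)@(15, 17): e=[3,9,6] → █
    (8,8)@(17, 17): e=[-3,15,6] → ·
    (6,9)@(13, 19): e=[21,-21,18] → ·
    (7,9)@(15, 19): e=[15,-15,18] → ·
  covered (2 px):
    · · · · · · · · · · ·
    · · · · · · · · · · ·
    · · · · · · · · · · ·
    · · · · · · · · · · ·
    · · · · · · · · · · ·
    · · · · · · · · · · ·
    · · · · · · · · · · ·
    · · · · · · · · · · ·
    · · · · · · █ █ · · ·
    · · · · · · · · · · ·
    · · · · · · · · · · ·
    · · · · · · · · · · ·
T3:
  2·area = 12  (B↔C swapped to make it positive)
  edge (6, 8)→(6, 14): d=(0,6) right/bottom  bias=-1
  edge (6, 14)→(4, 18): d=(-2,4) right/bottom  bias=-1
  edge (4, 18)→(6, 8): d=(2,-10) top-left  bias=+0
    (3,1)@(7, 3): e=[-6,18,0] → ·  [on edge]
    (2,6)@(5, 13): e=[6,6,0] → █  [on edge]
    (3,6)@(7, 13): e=[-6,-2,20] → ·
    (2,7)@(5, 15): e=[6,2,4] → █
    (3,7)@(7, 15): e=[-6,-6,24] → ·
    (2,8)@(5, 17): e=[6,-2,8] → ·
    (1,11)@(3, 23): e=[18,-6,0] → ·  [on edge]
  covered (2 px):
    · · · · · · · · · · ·
    · · · · · · · · · · ·
    · · · · · · · · · · ·
    · · · · · · · · · · ·
    · · · · · · · · · · ·
    · · · · · · · · · · ·
    · · █ · · · · · · · ·
    · · █ · · · · · · · ·
    · · · · · · · · · · ·
    · · · · · · · · · · ·
    · · · · · · · · · · ·
    · · · · · · · · · · ·
T4:
  2·area = 256  (B↔C swapped to make it positive)
  edge (14, 2)→(22, 22): d=(8,20) right/bottom  bias=-1
  edge (22, 22)→(10, 24): d=(-12,2) right/bottom  bias=-1
  edge (10, 24)→(14, 2): d=(4,-22) top-left  bias=+0
    (7,2)@(15, 5): e=[4,218,34] → █
    (8,2)@(17, 5): e=[-36,214,78] → ·
    (7,3)@(15, 7): e=[20,194,42] → █
    (8,3)@(17, 7): e=[-20,190,86] → ·
    (6,4)@(13, 9): e=[76,174,6] → █
    (8,4)@(17, 9): e=[-4,166,94] → ·
    (6,5)@(13, 11): e=[92,150,14] → █
    (8,5)@(17, 11): e=[12,142,102] → █
    (9,5)@(19, 11): e=[-28,138,146] → ·
    (6,6)@(13, 13): e=[108,126,22] → █
    (9,6)@(19, 13): e=[-12,114,154] → ·
    (6,7)@(13, 15): e=[124,102,30] → █
  covered (32 px):
    · · · · · · · · · · ·
    · · · · · · · · · · ·
    · · · · · · · █ · · ·
    · · · · · · · █ · · ·
    · · · · · · █ █ · · ·
    · · · · · · █ █ █ · ·
    · · · · · · █ █ █ · ·
    · · · · · · █ █ █ █ ·
    · · · · · · █ █ █ █ ·
    · · · · · █ █ █ █ █ ·
    · · · · · █ █ █ █ █ █
    · · · · · █ █ █ · · ·

Final: [[7,1],[6,2],[5,3],[6,3],[4,4],[5,4],[6,4],[3,5],[4,5],[5,5],[2,6],[3,6],[4,6],[5,6],[1,7],[2,7],[3,7],[4,7],[5,7],[0,8],[1,8],[2,8],[3,8],[4,8],[1,9],[2,9],[3,9],[4,9],[2,10],[3,10],[4,10],[3,11]]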